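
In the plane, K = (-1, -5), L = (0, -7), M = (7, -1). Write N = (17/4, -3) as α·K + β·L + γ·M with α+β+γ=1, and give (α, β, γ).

(1/8, 1/4, 5/8)

Signed area of the reference triangle: [KLM] = ½·((-1)·(-7−(-1)) + 0·(-1−(-5)) + 7·(-5−(-7))) = ½·(6 + 0 + 14) = 10.
[NLM] = ½·((17/4)·(-7−(-1)) + 0·(-1−(-3)) + 7·(-3−(-7))) = ½·(-51/2 + 0 + 28) = 5/4, so the K-coordinate is (5/4)/10 = 1/8.
[KNM] = ½·((-1)·(-3−(-1)) + (17/4)·(-1−(-5)) + 7·(-5−(-3))) = ½·(2 + 17 − 14) = 5/2, so the L-coordinate is 1/4.
[KLN] = ½·((-1)·(-7−(-3)) + 0·(-3−(-5)) + (17/4)·(-5−(-7))) = ½·(4 + 0 + 17/2) = 25/4, so the M-coordinate is 5/8.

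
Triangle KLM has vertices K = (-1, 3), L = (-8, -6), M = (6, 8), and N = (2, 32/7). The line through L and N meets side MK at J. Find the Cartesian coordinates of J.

Barycentric coordinates of N with respect to KLM: (2/7, 1/7, 4/7).
On side MK the L-coordinate is zero; dropping N's L-weight 1/7 and renormalizing the remaining 4/7 : 2/7 gives weights 2/3, 1/3 on M, K.
J = (2/3)·(6, 8) + (1/3)·(-1, 3) = (11/3, 19/3).

(11/3, 19/3)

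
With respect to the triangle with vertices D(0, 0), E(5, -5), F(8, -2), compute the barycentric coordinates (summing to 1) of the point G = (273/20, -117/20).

(-19/20, 13/20, 13/10)

Signed area of the reference triangle: [DEF] = ½·(0·(-5−(-2)) + 5·(-2−0) + 8·(0−(-5))) = ½·(0 − 10 + 40) = 15.
[GEF] = ½·((273/20)·(-5−(-2)) + 5·(-2−(-117/20)) + 8·(-117/20−(-5))) = ½·(-819/20 + 77/4 − 34/5) = -57/4, so the D-coordinate is (-57/4)/15 = -19/20.
[DGF] = ½·(0·(-117/20−(-2)) + (273/20)·(-2−0) + 8·(0−(-117/20))) = ½·(0 − 273/10 + 234/5) = 39/4, so the E-coordinate is 13/20.
[DEG] = ½·(0·(-5−(-117/20)) + 5·(-117/20−0) + (273/20)·(0−(-5))) = ½·(0 − 117/4 + 273/4) = 39/2, so the F-coordinate is 13/10.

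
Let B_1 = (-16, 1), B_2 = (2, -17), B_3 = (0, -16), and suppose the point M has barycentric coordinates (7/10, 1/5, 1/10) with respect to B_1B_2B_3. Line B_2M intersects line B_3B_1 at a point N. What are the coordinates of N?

(-14, -9/8)

Line B_2M meets B_3B_1 where the B_2-coordinate vanishes; zeroing M's B_2-weight and renormalizing leaves B_3, B_1-weights 1/10 : 7/10 → (1/8, 7/8).
So N = (1/8)·B_3 + (7/8)·B_1 = (-14, -9/8).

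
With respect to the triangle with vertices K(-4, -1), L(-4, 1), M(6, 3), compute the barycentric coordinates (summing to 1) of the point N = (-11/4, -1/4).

Signed area of the reference triangle: [KLM] = ½·((-4)·(1−3) + (-4)·(3−(-1)) + 6·(-1−1)) = ½·(8 − 16 − 12) = -10.
[NLM] = ½·((-11/4)·(1−3) + (-4)·(3−(-1/4)) + 6·(-1/4−1)) = ½·(11/2 − 13 − 15/2) = -15/2, so the K-coordinate is (-15/2)/(-10) = 3/4.
[KNM] = ½·((-4)·(-1/4−3) + (-11/4)·(3−(-1)) + 6·(-1−(-1/4))) = ½·(13 − 11 − 9/2) = -5/4, so the L-coordinate is 1/8.
[KLN] = ½·((-4)·(1−(-1/4)) + (-4)·(-1/4−(-1)) + (-11/4)·(-1−1)) = ½·(-5 − 3 + 11/2) = -5/4, so the M-coordinate is 1/8.

(3/4, 1/8, 1/8)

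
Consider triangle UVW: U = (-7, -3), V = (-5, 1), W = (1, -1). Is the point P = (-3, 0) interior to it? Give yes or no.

Barycentric coordinates of P: (1/14, 4/7, 5/14).
The three coordinates are positive, positive, positive; a point is interior exactly when all three are positive.

yes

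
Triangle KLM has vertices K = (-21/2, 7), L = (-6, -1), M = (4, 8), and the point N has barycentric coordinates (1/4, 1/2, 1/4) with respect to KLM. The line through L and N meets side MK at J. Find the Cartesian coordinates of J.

Line LN meets MK where the L-coordinate vanishes; zeroing N's L-weight and renormalizing leaves M, K-weights 1/4 : 1/4 → (1/2, 1/2).
So J = (1/2)·M + (1/2)·K = (-13/4, 15/2).

(-13/4, 15/2)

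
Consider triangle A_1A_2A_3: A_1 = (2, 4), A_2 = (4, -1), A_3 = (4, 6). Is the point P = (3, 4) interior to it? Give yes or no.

Barycentric coordinates of P: (1/2, 1/7, 5/14).
The three coordinates are positive, positive, positive; a point is interior exactly when all three are positive.

yes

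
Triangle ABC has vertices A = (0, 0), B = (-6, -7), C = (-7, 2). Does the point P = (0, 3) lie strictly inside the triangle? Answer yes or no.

Barycentric coordinates of P: (64/61, -21/61, 18/61).
The three coordinates are positive, negative, positive; a point is interior exactly when all three are positive.

no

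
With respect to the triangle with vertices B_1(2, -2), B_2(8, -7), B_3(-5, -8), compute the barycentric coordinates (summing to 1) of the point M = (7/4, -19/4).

(1/2, 1/4, 1/4)

Signed area of the reference triangle: [B_1B_2B_3] = ½·(2·(-7−(-8)) + 8·(-8−(-2)) + (-5)·(-2−(-7))) = ½·(2 − 48 − 25) = -71/2.
[MB_2B_3] = ½·((7/4)·(-7−(-8)) + 8·(-8−(-19/4)) + (-5)·(-19/4−(-7))) = ½·(7/4 − 26 − 45/4) = -71/4, so the B_1-coordinate is (-71/4)/(-71/2) = 1/2.
[B_1MB_3] = ½·(2·(-19/4−(-8)) + (7/4)·(-8−(-2)) + (-5)·(-2−(-19/4))) = ½·(13/2 − 21/2 − 55/4) = -71/8, so the B_2-coordinate is 1/4.
[B_1B_2M] = ½·(2·(-7−(-19/4)) + 8·(-19/4−(-2)) + (7/4)·(-2−(-7))) = ½·(-9/2 − 22 + 35/4) = -71/8, so the B_3-coordinate is 1/4.
Check: 1/2 + 1/4 + 1/4 = 1.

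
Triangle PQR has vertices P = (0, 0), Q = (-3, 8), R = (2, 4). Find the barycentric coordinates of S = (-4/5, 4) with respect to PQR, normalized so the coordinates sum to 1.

(2/5, 2/5, 1/5)

Signed area of the reference triangle: [PQR] = ½·(0·(8−4) + (-3)·(4−0) + 2·(0−8)) = ½·(0 − 12 − 16) = -14.
[SQR] = ½·((-4/5)·(8−4) + (-3)·(4−4) + 2·(4−8)) = ½·(-16/5 + 0 − 8) = -28/5, so the P-coordinate is (-28/5)/(-14) = 2/5.
[PSR] = ½·(0·(4−4) + (-4/5)·(4−0) + 2·(0−4)) = ½·(0 − 16/5 − 8) = -28/5, so the Q-coordinate is 2/5.
[PQS] = ½·(0·(8−4) + (-3)·(4−0) + (-4/5)·(0−8)) = ½·(0 − 12 + 32/5) = -14/5, so the R-coordinate is 1/5.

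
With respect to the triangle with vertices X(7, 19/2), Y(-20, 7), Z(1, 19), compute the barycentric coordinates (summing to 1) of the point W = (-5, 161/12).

(1/6, 1/3, 1/2)

Signed area of the reference triangle: [XYZ] = ½·(7·(7−19) + (-20)·(19−(19/2)) + 1·(19/2−7)) = ½·(-84 − 190 + 5/2) = -543/4.
[WYZ] = ½·((-5)·(7−19) + (-20)·(19−(161/12)) + 1·(161/12−7)) = ½·(60 − 335/3 + 77/12) = -181/8, so the X-coordinate is (-181/8)/(-543/4) = 1/6.
[XWZ] = ½·(7·(161/12−19) + (-5)·(19−(19/2)) + 1·(19/2−(161/12))) = ½·(-469/12 − 95/2 − 47/12) = -181/4, so the Y-coordinate is 1/3.
[XYW] = ½·(7·(7−(161/12)) + (-20)·(161/12−(19/2)) + (-5)·(19/2−7)) = ½·(-539/12 − 235/3 − 25/2) = -543/8, so the Z-coordinate is 1/2.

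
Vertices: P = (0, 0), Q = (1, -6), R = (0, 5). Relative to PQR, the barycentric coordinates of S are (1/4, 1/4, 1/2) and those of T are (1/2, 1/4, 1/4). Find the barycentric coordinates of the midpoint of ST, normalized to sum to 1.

Since both coordinate triples sum to 1, the midpoint's barycentrics are the componentwise average.
(1/4+1/2)/2 = 3/8; similarly 1/4 and 3/8.

(3/8, 1/4, 3/8)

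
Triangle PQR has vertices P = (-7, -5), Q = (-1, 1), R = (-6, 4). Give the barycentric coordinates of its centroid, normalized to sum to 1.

(1/3, 1/3, 1/3)

The centroid is the average of the vertices, so each weight is 1/3.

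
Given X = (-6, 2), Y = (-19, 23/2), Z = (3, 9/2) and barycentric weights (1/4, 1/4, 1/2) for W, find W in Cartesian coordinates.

W = (1/4)·X + (1/4)·Y + (1/2)·Z.
x-coordinate: (1/4)·(-6) + (1/4)·(-19) + (1/2)·3 = -19/4.
y-coordinate: (1/4)·2 + (1/4)·(23/2) + (1/2)·(9/2) = 45/8.

(-19/4, 45/8)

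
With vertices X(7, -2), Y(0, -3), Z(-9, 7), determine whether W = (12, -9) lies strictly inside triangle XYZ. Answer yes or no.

no

Barycentric coordinates of W: (66/79, 67/79, -54/79).
The three coordinates are positive, positive, negative; a point is interior exactly when all three are positive.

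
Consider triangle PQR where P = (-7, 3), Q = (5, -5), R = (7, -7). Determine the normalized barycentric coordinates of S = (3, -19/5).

(1/5, 3/5, 1/5)

Signed area of the reference triangle: [PQR] = ½·((-7)·(-5−(-7)) + 5·(-7−3) + 7·(3−(-5))) = ½·(-14 − 50 + 56) = -4.
[SQR] = ½·(3·(-5−(-7)) + 5·(-7−(-19/5)) + 7·(-19/5−(-5))) = ½·(6 − 16 + 42/5) = -4/5, so the P-coordinate is (-4/5)/(-4) = 1/5.
[PSR] = ½·((-7)·(-19/5−(-7)) + 3·(-7−3) + 7·(3−(-19/5))) = ½·(-112/5 − 30 + 238/5) = -12/5, so the Q-coordinate is 3/5.
[PQS] = ½·((-7)·(-5−(-19/5)) + 5·(-19/5−3) + 3·(3−(-5))) = ½·(42/5 − 34 + 24) = -4/5, so the R-coordinate is 1/5.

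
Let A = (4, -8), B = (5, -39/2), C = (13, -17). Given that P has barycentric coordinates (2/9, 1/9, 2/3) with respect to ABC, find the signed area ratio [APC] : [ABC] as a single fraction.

The signed ratio [APC]/[ABC] equals the barycentric coordinate of P at vertex B, which is 1/9.

1/9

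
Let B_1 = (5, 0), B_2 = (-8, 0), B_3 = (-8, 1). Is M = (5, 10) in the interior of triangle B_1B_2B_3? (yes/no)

Barycentric coordinates of M: (1, -10, 10).
The three coordinates are positive, negative, positive; a point is interior exactly when all three are positive.

no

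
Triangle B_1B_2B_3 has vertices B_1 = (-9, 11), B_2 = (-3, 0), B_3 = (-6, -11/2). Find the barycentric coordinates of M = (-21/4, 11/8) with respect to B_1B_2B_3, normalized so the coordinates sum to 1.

(1/4, 1/2, 1/4)

Signed area of the reference triangle: [B_1B_2B_3] = ½·((-9)·(0−(-11/2)) + (-3)·(-11/2−11) + (-6)·(11−0)) = ½·(-99/2 + 99/2 − 66) = -33.
[MB_2B_3] = ½·((-21/4)·(0−(-11/2)) + (-3)·(-11/2−(11/8)) + (-6)·(11/8−0)) = ½·(-231/8 + 165/8 − 33/4) = -33/4, so the B_1-coordinate is (-33/4)/(-33) = 1/4.
[B_1MB_3] = ½·((-9)·(11/8−(-11/2)) + (-21/4)·(-11/2−11) + (-6)·(11−(11/8))) = ½·(-495/8 + 693/8 − 231/4) = -33/2, so the B_2-coordinate is 1/2.
[B_1B_2M] = ½·((-9)·(0−(11/8)) + (-3)·(11/8−11) + (-21/4)·(11−0)) = ½·(99/8 + 231/8 − 231/4) = -33/4, so the B_3-coordinate is 1/4.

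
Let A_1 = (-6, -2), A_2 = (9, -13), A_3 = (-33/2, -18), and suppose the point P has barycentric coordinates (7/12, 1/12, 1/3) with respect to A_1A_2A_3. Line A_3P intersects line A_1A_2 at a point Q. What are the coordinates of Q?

Line A_3P meets A_1A_2 where the A_3-coordinate vanishes; zeroing P's A_3-weight and renormalizing leaves A_1, A_2-weights 7/12 : 1/12 → (7/8, 1/8).
So Q = (7/8)·A_1 + (1/8)·A_2 = (-33/8, -27/8).

(-33/8, -27/8)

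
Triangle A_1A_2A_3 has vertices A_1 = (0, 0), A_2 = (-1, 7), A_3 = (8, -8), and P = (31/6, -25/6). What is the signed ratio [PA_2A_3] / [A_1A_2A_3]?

1/6

[A_1A_2A_3] = ½·(0·(7−(-8)) + (-1)·(-8−0) + 8·(0−7)) = ½·(0 + 8 − 56) = -24.
[PA_2A_3] = ½·((31/6)·(7−(-8)) + (-1)·(-8−(-25/6)) + 8·(-25/6−7)) = ½·(155/2 + 23/6 − 268/3) = -4, so the ratio is (-4)/(-24) = 1/6.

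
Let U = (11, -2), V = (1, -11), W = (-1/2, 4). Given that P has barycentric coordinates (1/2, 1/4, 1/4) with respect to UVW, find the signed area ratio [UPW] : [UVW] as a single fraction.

1/4

The signed ratio [UPW]/[UVW] equals the barycentric coordinate of P at vertex V, which is 1/4.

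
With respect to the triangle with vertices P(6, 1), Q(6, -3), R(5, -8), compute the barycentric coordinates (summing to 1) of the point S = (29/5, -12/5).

(2/5, 2/5, 1/5)

Signed area of the reference triangle: [PQR] = ½·(6·(-3−(-8)) + 6·(-8−1) + 5·(1−(-3))) = ½·(30 − 54 + 20) = -2.
[SQR] = ½·((29/5)·(-3−(-8)) + 6·(-8−(-12/5)) + 5·(-12/5−(-3))) = ½·(29 − 168/5 + 3) = -4/5, so the P-coordinate is (-4/5)/(-2) = 2/5.
[PSR] = ½·(6·(-12/5−(-8)) + (29/5)·(-8−1) + 5·(1−(-12/5))) = ½·(168/5 − 261/5 + 17) = -4/5, so the Q-coordinate is 2/5.
[PQS] = ½·(6·(-3−(-12/5)) + 6·(-12/5−1) + (29/5)·(1−(-3))) = ½·(-18/5 − 102/5 + 116/5) = -2/5, so the R-coordinate is 1/5.
Check: 2/5 + 2/5 + 1/5 = 1.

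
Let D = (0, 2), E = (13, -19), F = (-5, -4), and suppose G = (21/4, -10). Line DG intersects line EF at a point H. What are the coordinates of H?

Barycentric coordinates of G with respect to DEF: (1/4, 1/2, 1/4).
On side EF the D-coordinate is zero; dropping G's D-weight 1/4 and renormalizing the remaining 1/2 : 1/4 gives weights 2/3, 1/3 on E, F.
H = (2/3)·(13, -19) + (1/3)·(-5, -4) = (7, -14).

(7, -14)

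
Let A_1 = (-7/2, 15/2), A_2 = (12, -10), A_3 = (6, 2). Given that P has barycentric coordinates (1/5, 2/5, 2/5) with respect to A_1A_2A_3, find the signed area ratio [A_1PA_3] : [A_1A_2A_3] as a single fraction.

2/5

The signed ratio [A_1PA_3]/[A_1A_2A_3] equals the barycentric coordinate of P at vertex A_2, which is 2/5.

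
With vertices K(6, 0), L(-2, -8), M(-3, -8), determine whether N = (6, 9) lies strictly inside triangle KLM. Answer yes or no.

no

Barycentric coordinates of N: (17/8, -81/8, 9).
The three coordinates are positive, negative, positive; a point is interior exactly when all three are positive.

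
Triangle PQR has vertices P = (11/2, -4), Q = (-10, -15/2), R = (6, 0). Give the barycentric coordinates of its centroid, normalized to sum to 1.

(1/3, 1/3, 1/3)

The centroid is the average of the vertices, so each weight is 1/3.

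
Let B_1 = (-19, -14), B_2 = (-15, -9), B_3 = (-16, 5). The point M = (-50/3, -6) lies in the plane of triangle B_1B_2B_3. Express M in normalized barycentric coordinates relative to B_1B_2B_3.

(1/3, 1/3, 1/3)

Signed area of the reference triangle: [B_1B_2B_3] = ½·((-19)·(-9−5) + (-15)·(5−(-14)) + (-16)·(-14−(-9))) = ½·(266 − 285 + 80) = 61/2.
[MB_2B_3] = ½·((-50/3)·(-9−5) + (-15)·(5−(-6)) + (-16)·(-6−(-9))) = ½·(700/3 − 165 − 48) = 61/6, so the B_1-coordinate is (61/6)/(61/2) = 1/3.
[B_1MB_3] = ½·((-19)·(-6−5) + (-50/3)·(5−(-14)) + (-16)·(-14−(-6))) = ½·(209 − 950/3 + 128) = 61/6, so the B_2-coordinate is 1/3.
[B_1B_2M] = ½·((-19)·(-9−(-6)) + (-15)·(-6−(-14)) + (-50/3)·(-14−(-9))) = ½·(57 − 120 + 250/3) = 61/6, so the B_3-coordinate is 1/3.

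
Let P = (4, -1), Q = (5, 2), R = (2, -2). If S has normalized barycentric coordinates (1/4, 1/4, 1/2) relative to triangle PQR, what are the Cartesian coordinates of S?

S = (1/4)·P + (1/4)·Q + (1/2)·R.
x-coordinate: (1/4)·4 + (1/4)·5 + (1/2)·2 = 13/4.
y-coordinate: (1/4)·(-1) + (1/4)·2 + (1/2)·(-2) = -3/4.

(13/4, -3/4)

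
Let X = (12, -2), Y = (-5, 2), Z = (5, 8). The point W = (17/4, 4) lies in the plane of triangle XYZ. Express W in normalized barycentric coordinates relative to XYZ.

(1/4, 1/4, 1/2)

Signed area of the reference triangle: [XYZ] = ½·(12·(2−8) + (-5)·(8−(-2)) + 5·(-2−2)) = ½·(-72 − 50 − 20) = -71.
[WYZ] = ½·((17/4)·(2−8) + (-5)·(8−4) + 5·(4−2)) = ½·(-51/2 − 20 + 10) = -71/4, so the X-coordinate is (-71/4)/(-71) = 1/4.
[XWZ] = ½·(12·(4−8) + (17/4)·(8−(-2)) + 5·(-2−4)) = ½·(-48 + 85/2 − 30) = -71/4, so the Y-coordinate is 1/4.
[XYW] = ½·(12·(2−4) + (-5)·(4−(-2)) + (17/4)·(-2−2)) = ½·(-24 − 30 − 17) = -71/2, so the Z-coordinate is 1/2.
Check: 1/4 + 1/4 + 1/2 = 1.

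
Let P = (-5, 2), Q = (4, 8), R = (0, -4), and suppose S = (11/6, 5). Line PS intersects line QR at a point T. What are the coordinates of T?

(16/5, 28/5)

Barycentric coordinates of S with respect to PQR: (1/6, 2/3, 1/6).
On side QR the P-coordinate is zero; dropping S's P-weight 1/6 and renormalizing the remaining 2/3 : 1/6 gives weights 4/5, 1/5 on Q, R.
T = (4/5)·(4, 8) + (1/5)·(0, -4) = (16/5, 28/5).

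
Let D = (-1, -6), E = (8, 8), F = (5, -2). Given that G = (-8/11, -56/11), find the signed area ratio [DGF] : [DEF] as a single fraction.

1/11

[DEF] = ½·((-1)·(8−(-2)) + 8·(-2−(-6)) + 5·(-6−8)) = ½·(-10 + 32 − 70) = -24.
[DGF] = ½·((-1)·(-56/11−(-2)) + (-8/11)·(-2−(-6)) + 5·(-6−(-56/11))) = ½·(34/11 − 32/11 − 50/11) = -24/11, so the ratio is (-24/11)/(-24) = 1/11.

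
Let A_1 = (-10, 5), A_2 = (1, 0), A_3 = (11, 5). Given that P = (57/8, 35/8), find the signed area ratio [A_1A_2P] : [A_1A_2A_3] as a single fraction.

3/4

[A_1A_2A_3] = ½·((-10)·(0−5) + 1·(5−5) + 11·(5−0)) = ½·(50 + 0 + 55) = 105/2.
[A_1A_2P] = ½·((-10)·(0−(35/8)) + 1·(35/8−5) + (57/8)·(5−0)) = ½·(175/4 − 5/8 + 285/8) = 315/8, so the ratio is (315/8)/(105/2) = 3/4.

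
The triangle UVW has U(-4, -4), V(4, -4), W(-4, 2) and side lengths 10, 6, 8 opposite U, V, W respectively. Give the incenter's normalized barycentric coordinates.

(5/12, 1/4, 1/3)

The incenter has barycentric coordinates proportional to the opposite side lengths: (10 : 6 : 8).
Normalizing by 10+6+8 = 24 gives (5/12, 1/4, 1/3).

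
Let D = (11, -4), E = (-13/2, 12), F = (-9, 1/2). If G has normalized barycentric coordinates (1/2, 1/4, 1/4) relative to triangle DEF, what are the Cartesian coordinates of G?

G = (1/2)·D + (1/4)·E + (1/4)·F.
x-coordinate: (1/2)·11 + (1/4)·(-13/2) + (1/4)·(-9) = 13/8.
y-coordinate: (1/2)·(-4) + (1/4)·12 + (1/4)·(1/2) = 9/8.

(13/8, 9/8)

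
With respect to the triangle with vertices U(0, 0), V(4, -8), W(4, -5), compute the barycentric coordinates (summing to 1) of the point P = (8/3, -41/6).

Signed area of the reference triangle: [UVW] = ½·(0·(-8−(-5)) + 4·(-5−0) + 4·(0−(-8))) = ½·(0 − 20 + 32) = 6.
[PVW] = ½·((8/3)·(-8−(-5)) + 4·(-5−(-41/6)) + 4·(-41/6−(-8))) = ½·(-8 + 22/3 + 14/3) = 2, so the U-coordinate is 2/6 = 1/3.
[UPW] = ½·(0·(-41/6−(-5)) + (8/3)·(-5−0) + 4·(0−(-41/6))) = ½·(0 − 40/3 + 82/3) = 7, so the V-coordinate is 7/6.
[UVP] = ½·(0·(-8−(-41/6)) + 4·(-41/6−0) + (8/3)·(0−(-8))) = ½·(0 − 82/3 + 64/3) = -3, so the W-coordinate is -1/2.
Check: 1/3 + 7/6 − 1/2 = 1.

(1/3, 7/6, -1/2)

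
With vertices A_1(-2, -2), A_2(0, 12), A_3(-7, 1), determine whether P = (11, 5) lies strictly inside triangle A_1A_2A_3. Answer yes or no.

no

Barycentric coordinates of P: (85/38, 37/38, -42/19).
The three coordinates are positive, positive, negative; a point is interior exactly when all three are positive.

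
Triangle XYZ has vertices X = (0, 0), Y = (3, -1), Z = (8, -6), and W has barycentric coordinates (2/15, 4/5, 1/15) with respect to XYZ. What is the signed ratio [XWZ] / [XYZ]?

The signed ratio [XWZ]/[XYZ] equals the barycentric coordinate of W at vertex Y, which is 4/5.

4/5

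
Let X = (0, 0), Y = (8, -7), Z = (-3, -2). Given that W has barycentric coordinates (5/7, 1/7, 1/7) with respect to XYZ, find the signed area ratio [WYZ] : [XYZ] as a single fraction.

5/7

The signed ratio [WYZ]/[XYZ] equals the barycentric coordinate of W at vertex X, which is 5/7.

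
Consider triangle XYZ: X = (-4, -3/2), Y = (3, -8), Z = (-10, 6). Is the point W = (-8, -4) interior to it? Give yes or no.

Barycentric coordinates of W: (68/9, -10/3, -29/9).
The three coordinates are positive, negative, negative; a point is interior exactly when all three are positive.

no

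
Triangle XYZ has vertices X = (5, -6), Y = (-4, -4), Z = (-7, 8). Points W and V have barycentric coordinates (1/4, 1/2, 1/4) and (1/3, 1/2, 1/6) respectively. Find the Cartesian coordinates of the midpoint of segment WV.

(-2, -25/12)

Barycentric coordinates of the midpoint are the average: (7/24, 1/2, 5/24).
Converting: (7/24)·X + (1/2)·Y + (5/24)·Z = (-2, -25/12).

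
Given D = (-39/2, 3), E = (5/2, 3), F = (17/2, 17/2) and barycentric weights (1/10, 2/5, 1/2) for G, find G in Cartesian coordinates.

(33/10, 23/4)

G = (1/10)·D + (2/5)·E + (1/2)·F.
x-coordinate: (1/10)·(-39/2) + (2/5)·(5/2) + (1/2)·(17/2) = 33/10.
y-coordinate: (1/10)·3 + (2/5)·3 + (1/2)·(17/2) = 23/4.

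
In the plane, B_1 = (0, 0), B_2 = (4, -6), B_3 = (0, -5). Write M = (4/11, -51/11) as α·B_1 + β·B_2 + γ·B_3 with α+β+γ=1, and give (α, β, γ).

Signed area of the reference triangle: [B_1B_2B_3] = ½·(0·(-6−(-5)) + 4·(-5−0) + 0·(0−(-6))) = ½·(0 − 20 + 0) = -10.
[MB_2B_3] = ½·((4/11)·(-6−(-5)) + 4·(-5−(-51/11)) + 0·(-51/11−(-6))) = ½·(-4/11 − 16/11 + 0) = -10/11, so the B_1-coordinate is (-10/11)/(-10) = 1/11.
[B_1MB_3] = ½·(0·(-51/11−(-5)) + (4/11)·(-5−0) + 0·(0−(-51/11))) = ½·(0 − 20/11 + 0) = -10/11, so the B_2-coordinate is 1/11.
[B_1B_2M] = ½·(0·(-6−(-51/11)) + 4·(-51/11−0) + (4/11)·(0−(-6))) = ½·(0 − 204/11 + 24/11) = -90/11, so the B_3-coordinate is 9/11.

(1/11, 1/11, 9/11)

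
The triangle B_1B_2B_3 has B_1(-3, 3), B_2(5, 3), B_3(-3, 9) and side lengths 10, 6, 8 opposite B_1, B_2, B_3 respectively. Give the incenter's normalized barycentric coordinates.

(5/12, 1/4, 1/3)

The incenter has barycentric coordinates proportional to the opposite side lengths: (10 : 6 : 8).
Normalizing by 10+6+8 = 24 gives (5/12, 1/4, 1/3).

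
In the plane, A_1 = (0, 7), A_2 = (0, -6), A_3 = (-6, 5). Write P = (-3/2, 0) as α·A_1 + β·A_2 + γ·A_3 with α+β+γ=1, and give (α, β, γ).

Signed area of the reference triangle: [A_1A_2A_3] = ½·(0·(-6−5) + 0·(5−7) + (-6)·(7−(-6))) = ½·(0 + 0 − 78) = -39.
[PA_2A_3] = ½·((-3/2)·(-6−5) + 0·(5−0) + (-6)·(0−(-6))) = ½·(33/2 + 0 − 36) = -39/4, so the A_1-coordinate is (-39/4)/(-39) = 1/4.
[A_1PA_3] = ½·(0·(0−5) + (-3/2)·(5−7) + (-6)·(7−0)) = ½·(0 + 3 − 42) = -39/2, so the A_2-coordinate is 1/2.
[A_1A_2P] = ½·(0·(-6−0) + 0·(0−7) + (-3/2)·(7−(-6))) = ½·(0 + 0 − 39/2) = -39/4, so the A_3-coordinate is 1/4.
Check: 1/4 + 1/2 + 1/4 = 1.

(1/4, 1/2, 1/4)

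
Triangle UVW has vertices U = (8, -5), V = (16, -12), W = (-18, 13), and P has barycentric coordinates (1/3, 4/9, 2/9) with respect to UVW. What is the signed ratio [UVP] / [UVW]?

2/9

The signed ratio [UVP]/[UVW] equals the barycentric coordinate of P at vertex W, which is 2/9.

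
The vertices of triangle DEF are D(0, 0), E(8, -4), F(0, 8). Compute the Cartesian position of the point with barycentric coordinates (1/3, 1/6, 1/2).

G = (1/3)·D + (1/6)·E + (1/2)·F.
x-coordinate: (1/3)·0 + (1/6)·8 + (1/2)·0 = 4/3.
y-coordinate: (1/3)·0 + (1/6)·(-4) + (1/2)·8 = 10/3.

(4/3, 10/3)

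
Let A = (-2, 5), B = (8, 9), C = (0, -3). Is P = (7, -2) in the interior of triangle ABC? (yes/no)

Barycentric coordinates of P: (-19/22, 29/44, 53/44).
The three coordinates are negative, positive, positive; a point is interior exactly when all three are positive.

no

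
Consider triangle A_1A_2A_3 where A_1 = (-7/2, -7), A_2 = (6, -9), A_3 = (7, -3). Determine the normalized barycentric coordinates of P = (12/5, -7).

Signed area of the reference triangle: [A_1A_2A_3] = ½·((-7/2)·(-9−(-3)) + 6·(-3−(-7)) + 7·(-7−(-9))) = ½·(21 + 24 + 14) = 59/2.
[PA_2A_3] = ½·((12/5)·(-9−(-3)) + 6·(-3−(-7)) + 7·(-7−(-9))) = ½·(-72/5 + 24 + 14) = 59/5, so the A_1-coordinate is (59/5)/(59/2) = 2/5.
[A_1PA_3] = ½·((-7/2)·(-7−(-3)) + (12/5)·(-3−(-7)) + 7·(-7−(-7))) = ½·(14 + 48/5 + 0) = 59/5, so the A_2-coordinate is 2/5.
[A_1A_2P] = ½·((-7/2)·(-9−(-7)) + 6·(-7−(-7)) + (12/5)·(-7−(-9))) = ½·(7 + 0 + 24/5) = 59/10, so the A_3-coordinate is 1/5.
Check: 2/5 + 2/5 + 1/5 = 1.

(2/5, 2/5, 1/5)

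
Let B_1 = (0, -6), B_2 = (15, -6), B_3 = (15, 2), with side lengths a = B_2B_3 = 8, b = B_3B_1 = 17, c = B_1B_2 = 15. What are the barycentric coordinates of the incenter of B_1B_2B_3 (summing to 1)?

(1/5, 17/40, 3/8)

The incenter has barycentric coordinates proportional to the opposite side lengths: (8 : 17 : 15).
Normalizing by 8+17+15 = 40 gives (1/5, 17/40, 3/8).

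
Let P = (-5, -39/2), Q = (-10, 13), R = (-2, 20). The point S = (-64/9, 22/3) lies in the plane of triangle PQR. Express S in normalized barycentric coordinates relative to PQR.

(2/9, 5/9, 2/9)

Signed area of the reference triangle: [PQR] = ½·((-5)·(13−20) + (-10)·(20−(-39/2)) + (-2)·(-39/2−13)) = ½·(35 − 395 + 65) = -295/2.
[SQR] = ½·((-64/9)·(13−20) + (-10)·(20−(22/3)) + (-2)·(22/3−13)) = ½·(448/9 − 380/3 + 34/3) = -295/9, so the P-coordinate is (-295/9)/(-295/2) = 2/9.
[PSR] = ½·((-5)·(22/3−20) + (-64/9)·(20−(-39/2)) + (-2)·(-39/2−(22/3))) = ½·(190/3 − 2528/9 + 161/3) = -1475/18, so the Q-coordinate is 5/9.
[PQS] = ½·((-5)·(13−(22/3)) + (-10)·(22/3−(-39/2)) + (-64/9)·(-39/2−13)) = ½·(-85/3 − 805/3 + 2080/9) = -295/9, so the R-coordinate is 2/9.
Check: 2/9 + 5/9 + 2/9 = 1.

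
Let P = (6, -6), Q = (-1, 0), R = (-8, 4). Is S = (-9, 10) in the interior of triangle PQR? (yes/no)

Barycentric coordinates of S: (-19/7, 37/7, -11/7).
The three coordinates are negative, positive, negative; a point is interior exactly when all three are positive.

no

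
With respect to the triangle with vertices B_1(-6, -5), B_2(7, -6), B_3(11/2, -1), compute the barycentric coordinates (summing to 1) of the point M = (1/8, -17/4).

(1/2, 1/4, 1/4)

Signed area of the reference triangle: [B_1B_2B_3] = ½·((-6)·(-6−(-1)) + 7·(-1−(-5)) + (11/2)·(-5−(-6))) = ½·(30 + 28 + 11/2) = 127/4.
[MB_2B_3] = ½·((1/8)·(-6−(-1)) + 7·(-1−(-17/4)) + (11/2)·(-17/4−(-6))) = ½·(-5/8 + 91/4 + 77/8) = 127/8, so the B_1-coordinate is (127/8)/(127/4) = 1/2.
[B_1MB_3] = ½·((-6)·(-17/4−(-1)) + (1/8)·(-1−(-5)) + (11/2)·(-5−(-17/4))) = ½·(39/2 + 1/2 − 33/8) = 127/16, so the B_2-coordinate is 1/4.
[B_1B_2M] = ½·((-6)·(-6−(-17/4)) + 7·(-17/4−(-5)) + (1/8)·(-5−(-6))) = ½·(21/2 + 21/4 + 1/8) = 127/16, so the B_3-coordinate is 1/4.
Check: 1/2 + 1/4 + 1/4 = 1.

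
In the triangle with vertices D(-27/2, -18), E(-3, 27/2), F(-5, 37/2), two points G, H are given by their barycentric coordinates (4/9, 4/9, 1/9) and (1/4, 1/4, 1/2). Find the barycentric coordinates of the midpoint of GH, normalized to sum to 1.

(25/72, 25/72, 11/36)

Since both coordinate triples sum to 1, the midpoint's barycentrics are the componentwise average.
(4/9+1/4)/2 = 25/72; similarly 25/72 and 11/36.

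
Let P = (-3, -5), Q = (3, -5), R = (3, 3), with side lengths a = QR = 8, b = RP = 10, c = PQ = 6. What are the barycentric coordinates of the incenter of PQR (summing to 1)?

(1/3, 5/12, 1/4)

The incenter has barycentric coordinates proportional to the opposite side lengths: (8 : 10 : 6).
Normalizing by 8+10+6 = 24 gives (1/3, 5/12, 1/4).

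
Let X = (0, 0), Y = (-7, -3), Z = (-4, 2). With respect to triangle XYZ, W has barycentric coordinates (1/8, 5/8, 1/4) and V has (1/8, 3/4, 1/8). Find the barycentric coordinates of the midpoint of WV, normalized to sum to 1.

(1/8, 11/16, 3/16)

Since both coordinate triples sum to 1, the midpoint's barycentrics are the componentwise average.
(1/8+1/8)/2 = 1/8; similarly 11/16 and 3/16.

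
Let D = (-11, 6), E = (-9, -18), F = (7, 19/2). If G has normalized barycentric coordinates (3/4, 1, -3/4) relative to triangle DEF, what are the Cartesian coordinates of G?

G = (3/4)·D + 1·E + (-3/4)·F.
x-coordinate: (3/4)·(-11) + 1·(-9) + (-3/4)·7 = -45/2.
y-coordinate: (3/4)·6 + 1·(-18) + (-3/4)·(19/2) = -165/8.

(-45/2, -165/8)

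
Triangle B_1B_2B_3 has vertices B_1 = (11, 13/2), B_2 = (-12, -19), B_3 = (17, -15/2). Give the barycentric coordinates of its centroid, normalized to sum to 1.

The centroid is the average of the vertices, so each weight is 1/3.

(1/3, 1/3, 1/3)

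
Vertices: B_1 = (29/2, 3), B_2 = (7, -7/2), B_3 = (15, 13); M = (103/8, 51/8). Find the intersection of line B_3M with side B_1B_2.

(43/4, -1/4)

Barycentric coordinates of M with respect to B_1B_2B_3: (1/4, 1/4, 1/2).
On side B_1B_2 the B_3-coordinate is zero; dropping M's B_3-weight 1/2 and renormalizing the remaining 1/4 : 1/4 gives weights 1/2, 1/2 on B_1, B_2.
N = (1/2)·(29/2, 3) + (1/2)·(7, -7/2) = (43/4, -1/4).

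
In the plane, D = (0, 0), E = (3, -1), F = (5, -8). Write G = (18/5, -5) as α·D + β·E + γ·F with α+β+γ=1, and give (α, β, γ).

Signed area of the reference triangle: [DEF] = ½·(0·(-1−(-8)) + 3·(-8−0) + 5·(0−(-1))) = ½·(0 − 24 + 5) = -19/2.
[GEF] = ½·((18/5)·(-1−(-8)) + 3·(-8−(-5)) + 5·(-5−(-1))) = ½·(126/5 − 9 − 20) = -19/10, so the D-coordinate is (-19/10)/(-19/2) = 1/5.
[DGF] = ½·(0·(-5−(-8)) + (18/5)·(-8−0) + 5·(0−(-5))) = ½·(0 − 144/5 + 25) = -19/10, so the E-coordinate is 1/5.
[DEG] = ½·(0·(-1−(-5)) + 3·(-5−0) + (18/5)·(0−(-1))) = ½·(0 − 15 + 18/5) = -57/10, so the F-coordinate is 3/5.
Check: 1/5 + 1/5 + 3/5 = 1.

(1/5, 1/5, 3/5)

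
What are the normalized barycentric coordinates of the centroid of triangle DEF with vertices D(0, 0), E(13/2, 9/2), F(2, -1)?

(1/3, 1/3, 1/3)

The centroid is the average of the vertices, so each weight is 1/3.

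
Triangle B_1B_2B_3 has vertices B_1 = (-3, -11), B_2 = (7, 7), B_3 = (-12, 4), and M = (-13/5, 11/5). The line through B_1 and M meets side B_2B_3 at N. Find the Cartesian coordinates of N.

Barycentric coordinates of M with respect to B_1B_2B_3: (1/5, 2/5, 2/5).
On side B_2B_3 the B_1-coordinate is zero; dropping M's B_1-weight 1/5 and renormalizing the remaining 2/5 : 2/5 gives weights 1/2, 1/2 on B_2, B_3.
N = (1/2)·(7, 7) + (1/2)·(-12, 4) = (-5/2, 11/2).

(-5/2, 11/2)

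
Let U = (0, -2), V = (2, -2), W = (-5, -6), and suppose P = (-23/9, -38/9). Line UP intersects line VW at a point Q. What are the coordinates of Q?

Barycentric coordinates of P with respect to UVW: (1/3, 1/9, 5/9).
On side VW the U-coordinate is zero; dropping P's U-weight 1/3 and renormalizing the remaining 1/9 : 5/9 gives weights 1/6, 5/6 on V, W.
Q = (1/6)·(2, -2) + (5/6)·(-5, -6) = (-23/6, -16/3).

(-23/6, -16/3)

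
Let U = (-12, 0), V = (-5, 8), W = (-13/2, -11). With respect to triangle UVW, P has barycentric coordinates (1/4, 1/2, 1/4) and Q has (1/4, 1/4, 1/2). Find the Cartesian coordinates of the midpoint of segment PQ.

Barycentric coordinates of the midpoint are the average: (1/4, 3/8, 3/8).
Converting: (1/4)·U + (3/8)·V + (3/8)·W = (-117/16, -9/8).

(-117/16, -9/8)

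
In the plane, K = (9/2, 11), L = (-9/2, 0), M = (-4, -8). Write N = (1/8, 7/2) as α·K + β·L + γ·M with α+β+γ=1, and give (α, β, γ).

(1/2, 1/4, 1/4)

Signed area of the reference triangle: [KLM] = ½·((9/2)·(0−(-8)) + (-9/2)·(-8−11) + (-4)·(11−0)) = ½·(36 + 171/2 − 44) = 155/4.
[NLM] = ½·((1/8)·(0−(-8)) + (-9/2)·(-8−(7/2)) + (-4)·(7/2−0)) = ½·(1 + 207/4 − 14) = 155/8, so the K-coordinate is (155/8)/(155/4) = 1/2.
[KNM] = ½·((9/2)·(7/2−(-8)) + (1/8)·(-8−11) + (-4)·(11−(7/2))) = ½·(207/4 − 19/8 − 30) = 155/16, so the L-coordinate is 1/4.
[KLN] = ½·((9/2)·(0−(7/2)) + (-9/2)·(7/2−11) + (1/8)·(11−0)) = ½·(-63/4 + 135/4 + 11/8) = 155/16, so the M-coordinate is 1/4.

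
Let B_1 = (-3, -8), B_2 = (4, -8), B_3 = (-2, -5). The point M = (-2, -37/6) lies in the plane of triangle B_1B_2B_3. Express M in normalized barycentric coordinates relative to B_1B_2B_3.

Signed area of the reference triangle: [B_1B_2B_3] = ½·((-3)·(-8−(-5)) + 4·(-5−(-8)) + (-2)·(-8−(-8))) = ½·(9 + 12 + 0) = 21/2.
[MB_2B_3] = ½·((-2)·(-8−(-5)) + 4·(-5−(-37/6)) + (-2)·(-37/6−(-8))) = ½·(6 + 14/3 − 11/3) = 7/2, so the B_1-coordinate is (7/2)/(21/2) = 1/3.
[B_1MB_3] = ½·((-3)·(-37/6−(-5)) + (-2)·(-5−(-8)) + (-2)·(-8−(-37/6))) = ½·(7/2 − 6 + 11/3) = 7/12, so the B_2-coordinate is 1/18.
[B_1B_2M] = ½·((-3)·(-8−(-37/6)) + 4·(-37/6−(-8)) + (-2)·(-8−(-8))) = ½·(11/2 + 22/3 + 0) = 77/12, so the B_3-coordinate is 11/18.
Check: 1/3 + 1/18 + 11/18 = 1.

(1/3, 1/18, 11/18)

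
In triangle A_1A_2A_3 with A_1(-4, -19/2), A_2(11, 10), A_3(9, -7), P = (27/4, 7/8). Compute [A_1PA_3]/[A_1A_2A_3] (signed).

[A_1A_2A_3] = ½·((-4)·(10−(-7)) + 11·(-7−(-19/2)) + 9·(-19/2−10)) = ½·(-68 + 55/2 − 351/2) = -108.
[A_1PA_3] = ½·((-4)·(7/8−(-7)) + (27/4)·(-7−(-19/2)) + 9·(-19/2−(7/8))) = ½·(-63/2 + 135/8 − 747/8) = -54, so the ratio is (-54)/(-108) = 1/2.

1/2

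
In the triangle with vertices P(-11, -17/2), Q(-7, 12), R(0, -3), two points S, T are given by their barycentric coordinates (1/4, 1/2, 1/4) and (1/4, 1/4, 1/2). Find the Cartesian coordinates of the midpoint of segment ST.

(-43/8, 5/4)

Barycentric coordinates of the midpoint are the average: (1/4, 3/8, 3/8).
Converting: (1/4)·P + (3/8)·Q + (3/8)·R = (-43/8, 5/4).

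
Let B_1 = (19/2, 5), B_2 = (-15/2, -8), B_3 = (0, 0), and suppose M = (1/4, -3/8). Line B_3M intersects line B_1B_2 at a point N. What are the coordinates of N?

(1, -3/2)

Barycentric coordinates of M with respect to B_1B_2B_3: (1/8, 1/8, 3/4).
On side B_1B_2 the B_3-coordinate is zero; dropping M's B_3-weight 3/4 and renormalizing the remaining 1/8 : 1/8 gives weights 1/2, 1/2 on B_1, B_2.
N = (1/2)·(19/2, 5) + (1/2)·(-15/2, -8) = (1, -3/2).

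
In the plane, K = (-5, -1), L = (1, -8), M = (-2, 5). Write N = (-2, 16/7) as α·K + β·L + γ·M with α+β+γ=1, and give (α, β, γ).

(1/7, 1/7, 5/7)

Signed area of the reference triangle: [KLM] = ½·((-5)·(-8−5) + 1·(5−(-1)) + (-2)·(-1−(-8))) = ½·(65 + 6 − 14) = 57/2.
[NLM] = ½·((-2)·(-8−5) + 1·(5−(16/7)) + (-2)·(16/7−(-8))) = ½·(26 + 19/7 − 144/7) = 57/14, so the K-coordinate is (57/14)/(57/2) = 1/7.
[KNM] = ½·((-5)·(16/7−5) + (-2)·(5−(-1)) + (-2)·(-1−(16/7))) = ½·(95/7 − 12 + 46/7) = 57/14, so the L-coordinate is 1/7.
[KLN] = ½·((-5)·(-8−(16/7)) + 1·(16/7−(-1)) + (-2)·(-1−(-8))) = ½·(360/7 + 23/7 − 14) = 285/14, so the M-coordinate is 5/7.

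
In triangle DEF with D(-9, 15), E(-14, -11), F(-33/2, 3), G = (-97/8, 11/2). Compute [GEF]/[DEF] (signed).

1/2

[DEF] = ½·((-9)·(-11−3) + (-14)·(3−15) + (-33/2)·(15−(-11))) = ½·(126 + 168 − 429) = -135/2.
[GEF] = ½·((-97/8)·(-11−3) + (-14)·(3−(11/2)) + (-33/2)·(11/2−(-11))) = ½·(679/4 + 35 − 1089/4) = -135/4, so the ratio is (-135/4)/(-135/2) = 1/2.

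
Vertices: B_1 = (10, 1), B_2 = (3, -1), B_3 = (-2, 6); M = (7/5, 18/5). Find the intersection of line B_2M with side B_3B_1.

(1, 19/4)

Barycentric coordinates of M with respect to B_1B_2B_3: (1/5, 1/5, 3/5).
On side B_3B_1 the B_2-coordinate is zero; dropping M's B_2-weight 1/5 and renormalizing the remaining 3/5 : 1/5 gives weights 3/4, 1/4 on B_3, B_1.
N = (3/4)·(-2, 6) + (1/4)·(10, 1) = (1, 19/4).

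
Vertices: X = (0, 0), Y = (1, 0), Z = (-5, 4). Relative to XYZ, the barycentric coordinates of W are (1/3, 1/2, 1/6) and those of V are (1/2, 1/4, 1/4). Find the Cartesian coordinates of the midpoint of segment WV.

(-2/3, 5/6)

Barycentric coordinates of the midpoint are the average: (5/12, 3/8, 5/24).
Converting: (5/12)·X + (3/8)·Y + (5/24)·Z = (-2/3, 5/6).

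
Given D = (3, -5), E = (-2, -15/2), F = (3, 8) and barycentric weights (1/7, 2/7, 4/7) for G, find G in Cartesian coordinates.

(11/7, 12/7)

G = (1/7)·D + (2/7)·E + (4/7)·F.
x-coordinate: (1/7)·3 + (2/7)·(-2) + (4/7)·3 = 11/7.
y-coordinate: (1/7)·(-5) + (2/7)·(-15/2) + (4/7)·8 = 12/7.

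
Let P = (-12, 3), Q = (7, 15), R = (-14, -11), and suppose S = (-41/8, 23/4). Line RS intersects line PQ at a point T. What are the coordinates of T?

Barycentric coordinates of S with respect to PQR: (1/2, 3/8, 1/8).
On side PQ the R-coordinate is zero; dropping S's R-weight 1/8 and renormalizing the remaining 1/2 : 3/8 gives weights 4/7, 3/7 on P, Q.
T = (4/7)·(-12, 3) + (3/7)·(7, 15) = (-27/7, 57/7).

(-27/7, 57/7)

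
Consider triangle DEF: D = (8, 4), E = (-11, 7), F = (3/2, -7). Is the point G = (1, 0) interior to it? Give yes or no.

Barycentric coordinates of G: (161/457, 102/457, 194/457).
The three coordinates are positive, positive, positive; a point is interior exactly when all three are positive.

yes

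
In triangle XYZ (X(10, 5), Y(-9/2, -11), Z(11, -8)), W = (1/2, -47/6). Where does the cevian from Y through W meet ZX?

Barycentric coordinates of W with respect to XYZ: (1/6, 2/3, 1/6).
On side ZX the Y-coordinate is zero; dropping W's Y-weight 2/3 and renormalizing the remaining 1/6 : 1/6 gives weights 1/2, 1/2 on Z, X.
V = (1/2)·(11, -8) + (1/2)·(10, 5) = (21/2, -3/2).

(21/2, -3/2)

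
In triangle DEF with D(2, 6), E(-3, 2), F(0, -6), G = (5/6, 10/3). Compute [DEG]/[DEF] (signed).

1/6

[DEF] = ½·(2·(2−(-6)) + (-3)·(-6−6) + 0·(6−2)) = ½·(16 + 36 + 0) = 26.
[DEG] = ½·(2·(2−(10/3)) + (-3)·(10/3−6) + (5/6)·(6−2)) = ½·(-8/3 + 8 + 10/3) = 13/3, so the ratio is (13/3)/26 = 1/6.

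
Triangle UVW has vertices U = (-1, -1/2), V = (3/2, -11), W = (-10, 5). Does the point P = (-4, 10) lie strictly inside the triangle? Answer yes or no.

no

Barycentric coordinates of P: (614/323, -312/323, 21/323).
The three coordinates are positive, negative, positive; a point is interior exactly when all three are positive.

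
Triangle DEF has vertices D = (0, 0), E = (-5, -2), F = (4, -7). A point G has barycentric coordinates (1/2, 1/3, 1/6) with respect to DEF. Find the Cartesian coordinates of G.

G = (1/2)·D + (1/3)·E + (1/6)·F.
x-coordinate: (1/2)·0 + (1/3)·(-5) + (1/6)·4 = -1.
y-coordinate: (1/2)·0 + (1/3)·(-2) + (1/6)·(-7) = -11/6.

(-1, -11/6)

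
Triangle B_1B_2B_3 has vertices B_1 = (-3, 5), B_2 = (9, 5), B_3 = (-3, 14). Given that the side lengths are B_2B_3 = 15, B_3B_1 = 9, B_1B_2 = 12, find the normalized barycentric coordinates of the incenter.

The incenter has barycentric coordinates proportional to the opposite side lengths: (15 : 9 : 12).
Normalizing by 15+9+12 = 36 gives (5/12, 1/4, 1/3).

(5/12, 1/4, 1/3)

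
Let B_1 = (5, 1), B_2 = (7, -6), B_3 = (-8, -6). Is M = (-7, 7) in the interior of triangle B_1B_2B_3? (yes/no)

no

Barycentric coordinates of M: (13/7, -54/35, 24/35).
The three coordinates are positive, negative, positive; a point is interior exactly when all three are positive.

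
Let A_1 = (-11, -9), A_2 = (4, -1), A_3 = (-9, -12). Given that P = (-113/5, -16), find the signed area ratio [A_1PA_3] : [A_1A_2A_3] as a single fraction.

[A_1A_2A_3] = ½·((-11)·(-1−(-12)) + 4·(-12−(-9)) + (-9)·(-9−(-1))) = ½·(-121 − 12 + 72) = -61/2.
[A_1PA_3] = ½·((-11)·(-16−(-12)) + (-113/5)·(-12−(-9)) + (-9)·(-9−(-16))) = ½·(44 + 339/5 − 63) = 122/5, so the ratio is (122/5)/(-61/2) = -4/5.

-4/5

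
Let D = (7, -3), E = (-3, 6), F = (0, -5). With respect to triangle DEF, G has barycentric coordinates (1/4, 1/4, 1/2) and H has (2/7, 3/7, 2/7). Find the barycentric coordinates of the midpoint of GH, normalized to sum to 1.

(15/56, 19/56, 11/28)

Since both coordinate triples sum to 1, the midpoint's barycentrics are the componentwise average.
(1/4+2/7)/2 = 15/56; similarly 19/56 and 11/28.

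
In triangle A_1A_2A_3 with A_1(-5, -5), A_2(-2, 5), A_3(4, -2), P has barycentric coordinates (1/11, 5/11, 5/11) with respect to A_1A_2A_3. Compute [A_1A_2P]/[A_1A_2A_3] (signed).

The signed ratio [A_1A_2P]/[A_1A_2A_3] equals the barycentric coordinate of P at vertex A_3, which is 5/11.

5/11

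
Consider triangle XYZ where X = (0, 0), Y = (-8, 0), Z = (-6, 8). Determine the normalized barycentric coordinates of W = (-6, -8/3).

Signed area of the reference triangle: [XYZ] = ½·(0·(0−8) + (-8)·(8−0) + (-6)·(0−0)) = ½·(0 − 64 + 0) = -32.
[WYZ] = ½·((-6)·(0−8) + (-8)·(8−(-8/3)) + (-6)·(-8/3−0)) = ½·(48 − 256/3 + 16) = -32/3, so the X-coordinate is (-32/3)/(-32) = 1/3.
[XWZ] = ½·(0·(-8/3−8) + (-6)·(8−0) + (-6)·(0−(-8/3))) = ½·(0 − 48 − 16) = -32, so the Y-coordinate is 1.
[XYW] = ½·(0·(0−(-8/3)) + (-8)·(-8/3−0) + (-6)·(0−0)) = ½·(0 + 64/3 + 0) = 32/3, so the Z-coordinate is -1/3.
Check: 1/3 + 1 − 1/3 = 1.

(1/3, 1, -1/3)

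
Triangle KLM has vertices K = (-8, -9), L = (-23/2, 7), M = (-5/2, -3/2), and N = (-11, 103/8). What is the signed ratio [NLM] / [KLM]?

[KLM] = ½·((-8)·(7−(-3/2)) + (-23/2)·(-3/2−(-9)) + (-5/2)·(-9−7)) = ½·(-68 − 345/4 + 40) = -457/8.
[NLM] = ½·((-11)·(7−(-3/2)) + (-23/2)·(-3/2−(103/8)) + (-5/2)·(103/8−7)) = ½·(-187/2 + 2645/16 − 235/16) = 457/16, so the ratio is (457/16)/(-457/8) = -1/2.

-1/2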